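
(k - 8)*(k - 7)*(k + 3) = k^3 - 12*k^2 + 11*k + 168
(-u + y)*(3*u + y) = -3*u^2 + 2*u*y + y^2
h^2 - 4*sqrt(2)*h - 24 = (h - 6*sqrt(2))*(h + 2*sqrt(2))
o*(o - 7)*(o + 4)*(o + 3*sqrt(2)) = o^4 - 3*o^3 + 3*sqrt(2)*o^3 - 28*o^2 - 9*sqrt(2)*o^2 - 84*sqrt(2)*o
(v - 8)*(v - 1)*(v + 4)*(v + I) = v^4 - 5*v^3 + I*v^3 - 28*v^2 - 5*I*v^2 + 32*v - 28*I*v + 32*I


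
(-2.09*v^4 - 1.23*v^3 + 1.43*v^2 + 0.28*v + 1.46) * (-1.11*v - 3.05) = 2.3199*v^5 + 7.7398*v^4 + 2.1642*v^3 - 4.6723*v^2 - 2.4746*v - 4.453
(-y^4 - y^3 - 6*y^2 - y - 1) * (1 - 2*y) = 2*y^5 + y^4 + 11*y^3 - 4*y^2 + y - 1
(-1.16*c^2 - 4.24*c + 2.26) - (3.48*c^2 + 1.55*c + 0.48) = -4.64*c^2 - 5.79*c + 1.78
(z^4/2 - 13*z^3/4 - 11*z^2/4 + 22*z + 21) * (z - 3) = z^5/2 - 19*z^4/4 + 7*z^3 + 121*z^2/4 - 45*z - 63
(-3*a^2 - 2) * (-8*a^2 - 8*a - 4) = 24*a^4 + 24*a^3 + 28*a^2 + 16*a + 8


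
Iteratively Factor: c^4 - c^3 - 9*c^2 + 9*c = (c)*(c^3 - c^2 - 9*c + 9) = c*(c - 3)*(c^2 + 2*c - 3) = c*(c - 3)*(c - 1)*(c + 3)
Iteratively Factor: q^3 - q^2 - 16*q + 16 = (q + 4)*(q^2 - 5*q + 4) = (q - 4)*(q + 4)*(q - 1)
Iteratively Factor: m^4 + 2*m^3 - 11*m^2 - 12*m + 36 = (m + 3)*(m^3 - m^2 - 8*m + 12) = (m - 2)*(m + 3)*(m^2 + m - 6) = (m - 2)*(m + 3)^2*(m - 2)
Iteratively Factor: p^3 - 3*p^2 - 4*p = (p + 1)*(p^2 - 4*p) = (p - 4)*(p + 1)*(p)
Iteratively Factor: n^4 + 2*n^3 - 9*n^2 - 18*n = (n + 3)*(n^3 - n^2 - 6*n) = (n + 2)*(n + 3)*(n^2 - 3*n) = (n - 3)*(n + 2)*(n + 3)*(n)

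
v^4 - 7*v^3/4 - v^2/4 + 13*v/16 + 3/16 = (v - 3/2)*(v - 1)*(v + 1/4)*(v + 1/2)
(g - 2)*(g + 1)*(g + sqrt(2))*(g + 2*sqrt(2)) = g^4 - g^3 + 3*sqrt(2)*g^3 - 3*sqrt(2)*g^2 + 2*g^2 - 6*sqrt(2)*g - 4*g - 8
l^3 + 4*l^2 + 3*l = l*(l + 1)*(l + 3)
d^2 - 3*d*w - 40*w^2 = (d - 8*w)*(d + 5*w)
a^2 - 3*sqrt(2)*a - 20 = (a - 5*sqrt(2))*(a + 2*sqrt(2))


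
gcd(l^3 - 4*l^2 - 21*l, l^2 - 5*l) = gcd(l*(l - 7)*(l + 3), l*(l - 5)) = l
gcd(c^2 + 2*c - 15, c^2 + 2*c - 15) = c^2 + 2*c - 15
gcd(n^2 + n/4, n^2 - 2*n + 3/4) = 1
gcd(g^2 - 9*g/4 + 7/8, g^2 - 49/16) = g - 7/4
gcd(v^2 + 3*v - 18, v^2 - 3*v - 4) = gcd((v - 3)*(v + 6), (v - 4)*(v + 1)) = 1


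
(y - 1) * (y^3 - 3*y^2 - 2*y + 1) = y^4 - 4*y^3 + y^2 + 3*y - 1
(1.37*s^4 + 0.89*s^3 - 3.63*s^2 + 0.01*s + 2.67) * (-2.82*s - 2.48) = -3.8634*s^5 - 5.9074*s^4 + 8.0294*s^3 + 8.9742*s^2 - 7.5542*s - 6.6216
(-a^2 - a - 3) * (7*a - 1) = -7*a^3 - 6*a^2 - 20*a + 3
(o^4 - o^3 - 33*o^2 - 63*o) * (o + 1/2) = o^5 - o^4/2 - 67*o^3/2 - 159*o^2/2 - 63*o/2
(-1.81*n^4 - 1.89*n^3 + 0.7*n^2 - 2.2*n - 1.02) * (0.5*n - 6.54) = -0.905*n^5 + 10.8924*n^4 + 12.7106*n^3 - 5.678*n^2 + 13.878*n + 6.6708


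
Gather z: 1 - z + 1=2 - z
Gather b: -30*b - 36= -30*b - 36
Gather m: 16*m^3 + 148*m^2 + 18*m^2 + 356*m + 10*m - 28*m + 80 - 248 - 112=16*m^3 + 166*m^2 + 338*m - 280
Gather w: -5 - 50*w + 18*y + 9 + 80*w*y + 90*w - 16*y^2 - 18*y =w*(80*y + 40) - 16*y^2 + 4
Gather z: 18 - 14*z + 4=22 - 14*z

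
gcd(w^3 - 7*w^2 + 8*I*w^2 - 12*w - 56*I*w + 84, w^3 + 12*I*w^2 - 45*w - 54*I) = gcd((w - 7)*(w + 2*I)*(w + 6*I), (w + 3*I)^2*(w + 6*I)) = w + 6*I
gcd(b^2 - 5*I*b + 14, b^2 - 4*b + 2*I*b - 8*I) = b + 2*I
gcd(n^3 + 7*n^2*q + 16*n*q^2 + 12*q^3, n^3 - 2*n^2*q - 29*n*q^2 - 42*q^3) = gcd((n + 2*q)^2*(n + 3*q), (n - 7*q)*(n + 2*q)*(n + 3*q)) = n^2 + 5*n*q + 6*q^2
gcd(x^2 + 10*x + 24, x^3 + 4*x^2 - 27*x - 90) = x + 6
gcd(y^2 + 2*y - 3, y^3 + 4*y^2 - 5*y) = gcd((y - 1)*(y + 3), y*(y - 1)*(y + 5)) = y - 1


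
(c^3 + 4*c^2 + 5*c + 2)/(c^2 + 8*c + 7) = (c^2 + 3*c + 2)/(c + 7)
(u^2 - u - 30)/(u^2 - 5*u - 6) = (u + 5)/(u + 1)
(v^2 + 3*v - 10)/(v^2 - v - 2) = (v + 5)/(v + 1)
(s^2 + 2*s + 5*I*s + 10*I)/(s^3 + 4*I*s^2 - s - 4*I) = (s^2 + s*(2 + 5*I) + 10*I)/(s^3 + 4*I*s^2 - s - 4*I)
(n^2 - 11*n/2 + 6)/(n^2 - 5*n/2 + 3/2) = (n - 4)/(n - 1)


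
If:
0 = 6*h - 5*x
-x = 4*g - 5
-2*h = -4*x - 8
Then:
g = 59/28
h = -20/7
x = -24/7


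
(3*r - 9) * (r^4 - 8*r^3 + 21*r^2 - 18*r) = 3*r^5 - 33*r^4 + 135*r^3 - 243*r^2 + 162*r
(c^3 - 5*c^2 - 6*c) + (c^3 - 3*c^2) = 2*c^3 - 8*c^2 - 6*c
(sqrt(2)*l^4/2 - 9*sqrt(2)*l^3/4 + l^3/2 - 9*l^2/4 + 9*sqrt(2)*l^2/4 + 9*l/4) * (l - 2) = sqrt(2)*l^5/2 - 13*sqrt(2)*l^4/4 + l^4/2 - 13*l^3/4 + 27*sqrt(2)*l^3/4 - 9*sqrt(2)*l^2/2 + 27*l^2/4 - 9*l/2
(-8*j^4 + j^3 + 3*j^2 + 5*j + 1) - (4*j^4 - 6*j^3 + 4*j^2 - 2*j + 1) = -12*j^4 + 7*j^3 - j^2 + 7*j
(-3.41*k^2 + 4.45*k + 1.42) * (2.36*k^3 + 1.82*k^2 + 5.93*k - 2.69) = -8.0476*k^5 + 4.2958*k^4 - 8.7711*k^3 + 38.1458*k^2 - 3.5499*k - 3.8198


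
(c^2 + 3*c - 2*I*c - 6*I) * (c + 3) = c^3 + 6*c^2 - 2*I*c^2 + 9*c - 12*I*c - 18*I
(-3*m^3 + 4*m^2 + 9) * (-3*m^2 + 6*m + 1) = 9*m^5 - 30*m^4 + 21*m^3 - 23*m^2 + 54*m + 9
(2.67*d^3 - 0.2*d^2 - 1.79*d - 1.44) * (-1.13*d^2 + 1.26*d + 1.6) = -3.0171*d^5 + 3.5902*d^4 + 6.0427*d^3 - 0.9482*d^2 - 4.6784*d - 2.304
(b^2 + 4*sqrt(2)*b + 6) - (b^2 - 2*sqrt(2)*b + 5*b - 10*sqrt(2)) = -5*b + 6*sqrt(2)*b + 6 + 10*sqrt(2)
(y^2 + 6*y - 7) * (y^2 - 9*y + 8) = y^4 - 3*y^3 - 53*y^2 + 111*y - 56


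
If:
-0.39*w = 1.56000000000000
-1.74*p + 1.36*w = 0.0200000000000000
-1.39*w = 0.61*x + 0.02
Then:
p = -3.14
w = -4.00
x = 9.08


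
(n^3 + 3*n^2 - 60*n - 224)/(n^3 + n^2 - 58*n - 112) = (n + 4)/(n + 2)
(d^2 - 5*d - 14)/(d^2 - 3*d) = (d^2 - 5*d - 14)/(d*(d - 3))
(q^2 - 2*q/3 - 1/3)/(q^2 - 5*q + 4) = (q + 1/3)/(q - 4)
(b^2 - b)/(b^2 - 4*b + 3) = b/(b - 3)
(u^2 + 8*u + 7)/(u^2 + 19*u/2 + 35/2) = 2*(u + 1)/(2*u + 5)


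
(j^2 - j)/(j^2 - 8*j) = (j - 1)/(j - 8)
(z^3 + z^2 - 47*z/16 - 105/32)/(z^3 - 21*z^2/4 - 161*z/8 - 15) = (z - 7/4)/(z - 8)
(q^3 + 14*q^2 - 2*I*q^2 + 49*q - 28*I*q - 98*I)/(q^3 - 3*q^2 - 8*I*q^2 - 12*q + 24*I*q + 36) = (q^2 + 14*q + 49)/(q^2 + q*(-3 - 6*I) + 18*I)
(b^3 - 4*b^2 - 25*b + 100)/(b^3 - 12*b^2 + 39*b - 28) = (b^2 - 25)/(b^2 - 8*b + 7)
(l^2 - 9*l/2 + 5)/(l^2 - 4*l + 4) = (l - 5/2)/(l - 2)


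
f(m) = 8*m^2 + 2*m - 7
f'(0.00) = 2.00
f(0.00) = -7.00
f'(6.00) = 98.00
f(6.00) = 293.00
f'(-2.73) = -41.68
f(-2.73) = 47.16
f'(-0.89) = -12.24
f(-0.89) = -2.44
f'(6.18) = 100.88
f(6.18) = 310.90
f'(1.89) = 32.24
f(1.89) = 25.36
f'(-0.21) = -1.36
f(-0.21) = -7.07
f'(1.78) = 30.48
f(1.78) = 21.91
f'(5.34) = 87.44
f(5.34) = 231.80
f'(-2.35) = -35.60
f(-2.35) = 32.48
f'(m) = 16*m + 2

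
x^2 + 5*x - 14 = (x - 2)*(x + 7)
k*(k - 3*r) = k^2 - 3*k*r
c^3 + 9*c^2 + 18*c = c*(c + 3)*(c + 6)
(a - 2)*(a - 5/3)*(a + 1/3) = a^3 - 10*a^2/3 + 19*a/9 + 10/9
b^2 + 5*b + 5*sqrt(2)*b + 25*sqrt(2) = (b + 5)*(b + 5*sqrt(2))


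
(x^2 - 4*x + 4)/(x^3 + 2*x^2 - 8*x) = (x - 2)/(x*(x + 4))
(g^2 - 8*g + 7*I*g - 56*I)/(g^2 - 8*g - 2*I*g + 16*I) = (g + 7*I)/(g - 2*I)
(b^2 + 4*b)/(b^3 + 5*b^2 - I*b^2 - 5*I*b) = (b + 4)/(b^2 + b*(5 - I) - 5*I)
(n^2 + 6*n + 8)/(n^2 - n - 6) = (n + 4)/(n - 3)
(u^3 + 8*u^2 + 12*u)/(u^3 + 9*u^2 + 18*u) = (u + 2)/(u + 3)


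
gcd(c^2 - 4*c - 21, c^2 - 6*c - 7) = c - 7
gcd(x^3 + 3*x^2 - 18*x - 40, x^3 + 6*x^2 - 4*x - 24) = x + 2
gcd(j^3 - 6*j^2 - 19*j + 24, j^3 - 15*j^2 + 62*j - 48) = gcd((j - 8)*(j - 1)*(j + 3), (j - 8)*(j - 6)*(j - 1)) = j^2 - 9*j + 8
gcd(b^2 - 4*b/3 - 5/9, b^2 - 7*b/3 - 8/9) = b + 1/3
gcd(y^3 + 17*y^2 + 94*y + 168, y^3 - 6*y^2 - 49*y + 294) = y + 7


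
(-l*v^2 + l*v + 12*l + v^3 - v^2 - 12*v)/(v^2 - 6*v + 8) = (-l*v - 3*l + v^2 + 3*v)/(v - 2)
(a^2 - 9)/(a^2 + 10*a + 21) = (a - 3)/(a + 7)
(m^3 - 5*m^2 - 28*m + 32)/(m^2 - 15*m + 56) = (m^2 + 3*m - 4)/(m - 7)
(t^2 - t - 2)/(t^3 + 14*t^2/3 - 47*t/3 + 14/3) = 3*(t + 1)/(3*t^2 + 20*t - 7)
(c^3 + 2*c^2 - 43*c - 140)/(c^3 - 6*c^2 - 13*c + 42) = (c^2 + 9*c + 20)/(c^2 + c - 6)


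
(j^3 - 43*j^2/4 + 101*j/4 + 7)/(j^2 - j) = (4*j^3 - 43*j^2 + 101*j + 28)/(4*j*(j - 1))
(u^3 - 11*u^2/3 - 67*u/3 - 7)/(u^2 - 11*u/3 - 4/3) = (u^2 - 4*u - 21)/(u - 4)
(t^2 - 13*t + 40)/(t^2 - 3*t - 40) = (t - 5)/(t + 5)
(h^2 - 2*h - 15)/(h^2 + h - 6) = (h - 5)/(h - 2)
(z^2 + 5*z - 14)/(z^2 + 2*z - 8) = (z + 7)/(z + 4)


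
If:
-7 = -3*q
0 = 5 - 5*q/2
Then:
No Solution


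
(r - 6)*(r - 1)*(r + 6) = r^3 - r^2 - 36*r + 36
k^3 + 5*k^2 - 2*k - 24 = (k - 2)*(k + 3)*(k + 4)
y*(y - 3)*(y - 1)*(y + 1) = y^4 - 3*y^3 - y^2 + 3*y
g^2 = g^2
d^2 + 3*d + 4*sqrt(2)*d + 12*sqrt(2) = (d + 3)*(d + 4*sqrt(2))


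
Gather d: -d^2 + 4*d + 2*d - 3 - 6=-d^2 + 6*d - 9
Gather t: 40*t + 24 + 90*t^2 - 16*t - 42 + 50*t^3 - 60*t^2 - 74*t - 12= 50*t^3 + 30*t^2 - 50*t - 30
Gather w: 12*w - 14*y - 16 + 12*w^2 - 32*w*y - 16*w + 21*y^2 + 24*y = 12*w^2 + w*(-32*y - 4) + 21*y^2 + 10*y - 16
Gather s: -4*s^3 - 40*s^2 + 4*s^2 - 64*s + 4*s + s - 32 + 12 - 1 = -4*s^3 - 36*s^2 - 59*s - 21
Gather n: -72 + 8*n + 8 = 8*n - 64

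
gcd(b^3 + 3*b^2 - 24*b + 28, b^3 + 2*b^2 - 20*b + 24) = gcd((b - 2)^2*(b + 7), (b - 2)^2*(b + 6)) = b^2 - 4*b + 4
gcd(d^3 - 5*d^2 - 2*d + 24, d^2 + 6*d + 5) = 1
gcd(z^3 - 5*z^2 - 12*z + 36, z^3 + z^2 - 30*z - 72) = z^2 - 3*z - 18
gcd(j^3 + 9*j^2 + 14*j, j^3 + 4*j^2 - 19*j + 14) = j + 7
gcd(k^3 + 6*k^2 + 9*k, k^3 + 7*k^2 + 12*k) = k^2 + 3*k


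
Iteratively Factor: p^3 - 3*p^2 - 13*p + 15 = (p - 5)*(p^2 + 2*p - 3) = (p - 5)*(p + 3)*(p - 1)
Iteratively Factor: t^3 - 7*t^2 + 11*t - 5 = (t - 5)*(t^2 - 2*t + 1) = (t - 5)*(t - 1)*(t - 1)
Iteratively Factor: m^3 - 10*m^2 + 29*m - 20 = (m - 4)*(m^2 - 6*m + 5) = (m - 5)*(m - 4)*(m - 1)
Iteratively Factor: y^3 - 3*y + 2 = (y + 2)*(y^2 - 2*y + 1) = (y - 1)*(y + 2)*(y - 1)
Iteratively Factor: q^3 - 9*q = (q + 3)*(q^2 - 3*q) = (q - 3)*(q + 3)*(q)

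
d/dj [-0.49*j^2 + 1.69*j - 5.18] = 1.69 - 0.98*j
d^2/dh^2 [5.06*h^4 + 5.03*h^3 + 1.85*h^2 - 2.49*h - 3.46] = 60.72*h^2 + 30.18*h + 3.7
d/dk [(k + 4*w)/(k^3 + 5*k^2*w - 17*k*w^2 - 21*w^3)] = (k^3 + 5*k^2*w - 17*k*w^2 - 21*w^3 - (k + 4*w)*(3*k^2 + 10*k*w - 17*w^2))/(k^3 + 5*k^2*w - 17*k*w^2 - 21*w^3)^2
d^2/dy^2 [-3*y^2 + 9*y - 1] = -6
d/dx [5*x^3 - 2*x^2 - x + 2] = 15*x^2 - 4*x - 1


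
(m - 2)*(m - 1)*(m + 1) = m^3 - 2*m^2 - m + 2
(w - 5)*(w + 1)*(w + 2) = w^3 - 2*w^2 - 13*w - 10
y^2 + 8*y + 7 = (y + 1)*(y + 7)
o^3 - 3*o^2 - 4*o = o*(o - 4)*(o + 1)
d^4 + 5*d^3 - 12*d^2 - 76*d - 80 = (d - 4)*(d + 2)^2*(d + 5)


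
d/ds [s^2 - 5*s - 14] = 2*s - 5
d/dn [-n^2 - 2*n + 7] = -2*n - 2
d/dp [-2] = 0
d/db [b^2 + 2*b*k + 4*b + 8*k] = 2*b + 2*k + 4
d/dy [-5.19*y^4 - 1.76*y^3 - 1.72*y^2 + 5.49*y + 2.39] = -20.76*y^3 - 5.28*y^2 - 3.44*y + 5.49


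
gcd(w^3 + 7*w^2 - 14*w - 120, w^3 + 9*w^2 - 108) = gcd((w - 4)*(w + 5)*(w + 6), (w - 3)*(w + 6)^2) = w + 6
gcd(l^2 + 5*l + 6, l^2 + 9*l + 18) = l + 3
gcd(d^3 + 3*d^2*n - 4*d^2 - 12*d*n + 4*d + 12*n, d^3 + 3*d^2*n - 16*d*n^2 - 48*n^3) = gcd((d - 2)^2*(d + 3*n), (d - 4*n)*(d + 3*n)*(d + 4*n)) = d + 3*n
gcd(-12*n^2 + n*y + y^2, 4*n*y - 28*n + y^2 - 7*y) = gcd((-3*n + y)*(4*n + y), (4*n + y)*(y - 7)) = 4*n + y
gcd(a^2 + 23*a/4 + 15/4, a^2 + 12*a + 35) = a + 5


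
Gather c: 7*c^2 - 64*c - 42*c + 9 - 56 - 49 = 7*c^2 - 106*c - 96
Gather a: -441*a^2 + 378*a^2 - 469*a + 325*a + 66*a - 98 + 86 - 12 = -63*a^2 - 78*a - 24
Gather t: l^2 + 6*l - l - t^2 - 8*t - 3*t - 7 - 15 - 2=l^2 + 5*l - t^2 - 11*t - 24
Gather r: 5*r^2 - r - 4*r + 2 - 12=5*r^2 - 5*r - 10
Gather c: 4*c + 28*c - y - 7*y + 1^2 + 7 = 32*c - 8*y + 8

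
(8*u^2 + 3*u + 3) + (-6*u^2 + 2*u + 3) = 2*u^2 + 5*u + 6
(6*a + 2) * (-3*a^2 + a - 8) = -18*a^3 - 46*a - 16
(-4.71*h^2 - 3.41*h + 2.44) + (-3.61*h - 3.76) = -4.71*h^2 - 7.02*h - 1.32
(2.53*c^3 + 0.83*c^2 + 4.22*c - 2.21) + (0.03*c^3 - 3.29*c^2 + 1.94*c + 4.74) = 2.56*c^3 - 2.46*c^2 + 6.16*c + 2.53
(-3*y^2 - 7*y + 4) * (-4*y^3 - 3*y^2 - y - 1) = 12*y^5 + 37*y^4 + 8*y^3 - 2*y^2 + 3*y - 4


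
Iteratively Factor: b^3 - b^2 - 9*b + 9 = (b + 3)*(b^2 - 4*b + 3) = (b - 1)*(b + 3)*(b - 3)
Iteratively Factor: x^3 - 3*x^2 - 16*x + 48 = (x + 4)*(x^2 - 7*x + 12) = (x - 3)*(x + 4)*(x - 4)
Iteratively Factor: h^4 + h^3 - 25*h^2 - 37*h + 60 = (h - 1)*(h^3 + 2*h^2 - 23*h - 60) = (h - 5)*(h - 1)*(h^2 + 7*h + 12) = (h - 5)*(h - 1)*(h + 3)*(h + 4)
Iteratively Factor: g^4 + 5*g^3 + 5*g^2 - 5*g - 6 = (g + 1)*(g^3 + 4*g^2 + g - 6) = (g + 1)*(g + 2)*(g^2 + 2*g - 3) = (g + 1)*(g + 2)*(g + 3)*(g - 1)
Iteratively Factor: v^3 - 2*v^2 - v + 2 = (v - 2)*(v^2 - 1) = (v - 2)*(v - 1)*(v + 1)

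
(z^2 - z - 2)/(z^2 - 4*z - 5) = (z - 2)/(z - 5)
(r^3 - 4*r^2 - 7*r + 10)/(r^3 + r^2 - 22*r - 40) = (r - 1)/(r + 4)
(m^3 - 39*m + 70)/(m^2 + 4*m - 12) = (m^2 + 2*m - 35)/(m + 6)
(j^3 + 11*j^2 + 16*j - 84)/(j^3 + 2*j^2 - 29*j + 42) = (j + 6)/(j - 3)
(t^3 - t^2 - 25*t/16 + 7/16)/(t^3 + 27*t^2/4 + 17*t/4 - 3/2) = (t - 7/4)/(t + 6)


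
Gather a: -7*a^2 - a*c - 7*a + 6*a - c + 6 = -7*a^2 + a*(-c - 1) - c + 6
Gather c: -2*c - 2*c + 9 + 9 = 18 - 4*c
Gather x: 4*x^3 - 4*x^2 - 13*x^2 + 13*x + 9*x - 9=4*x^3 - 17*x^2 + 22*x - 9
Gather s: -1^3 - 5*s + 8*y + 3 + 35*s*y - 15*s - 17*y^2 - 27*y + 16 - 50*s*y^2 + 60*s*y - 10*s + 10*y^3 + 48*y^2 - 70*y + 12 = s*(-50*y^2 + 95*y - 30) + 10*y^3 + 31*y^2 - 89*y + 30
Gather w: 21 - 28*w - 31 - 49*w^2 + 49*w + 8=-49*w^2 + 21*w - 2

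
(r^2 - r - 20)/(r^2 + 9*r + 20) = (r - 5)/(r + 5)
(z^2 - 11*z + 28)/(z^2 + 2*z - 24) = (z - 7)/(z + 6)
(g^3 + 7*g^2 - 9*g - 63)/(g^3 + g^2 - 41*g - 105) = (g^2 + 4*g - 21)/(g^2 - 2*g - 35)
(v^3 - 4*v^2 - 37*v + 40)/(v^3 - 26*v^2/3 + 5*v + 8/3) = 3*(v + 5)/(3*v + 1)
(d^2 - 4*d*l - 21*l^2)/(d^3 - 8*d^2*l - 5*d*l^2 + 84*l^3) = 1/(d - 4*l)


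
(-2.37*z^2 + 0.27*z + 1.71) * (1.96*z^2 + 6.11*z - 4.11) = -4.6452*z^4 - 13.9515*z^3 + 14.742*z^2 + 9.3384*z - 7.0281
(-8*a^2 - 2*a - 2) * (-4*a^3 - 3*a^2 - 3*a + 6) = 32*a^5 + 32*a^4 + 38*a^3 - 36*a^2 - 6*a - 12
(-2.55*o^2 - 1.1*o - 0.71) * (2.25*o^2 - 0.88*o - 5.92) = -5.7375*o^4 - 0.231*o^3 + 14.4665*o^2 + 7.1368*o + 4.2032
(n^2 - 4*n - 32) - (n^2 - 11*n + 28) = 7*n - 60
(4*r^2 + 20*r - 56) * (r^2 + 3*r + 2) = 4*r^4 + 32*r^3 + 12*r^2 - 128*r - 112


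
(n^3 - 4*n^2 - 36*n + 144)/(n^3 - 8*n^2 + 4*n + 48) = (n + 6)/(n + 2)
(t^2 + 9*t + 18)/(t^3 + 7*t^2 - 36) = 1/(t - 2)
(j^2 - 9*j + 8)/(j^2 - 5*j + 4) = (j - 8)/(j - 4)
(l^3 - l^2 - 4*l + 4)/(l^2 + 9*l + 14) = (l^2 - 3*l + 2)/(l + 7)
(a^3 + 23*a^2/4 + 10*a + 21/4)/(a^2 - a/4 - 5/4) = (4*a^2 + 19*a + 21)/(4*a - 5)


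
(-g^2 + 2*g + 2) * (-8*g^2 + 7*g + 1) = 8*g^4 - 23*g^3 - 3*g^2 + 16*g + 2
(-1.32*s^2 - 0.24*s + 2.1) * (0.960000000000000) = -1.2672*s^2 - 0.2304*s + 2.016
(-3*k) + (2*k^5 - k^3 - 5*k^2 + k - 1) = 2*k^5 - k^3 - 5*k^2 - 2*k - 1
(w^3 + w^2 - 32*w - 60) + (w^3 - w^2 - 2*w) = 2*w^3 - 34*w - 60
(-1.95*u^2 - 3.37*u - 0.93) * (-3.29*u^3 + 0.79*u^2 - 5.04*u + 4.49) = 6.4155*u^5 + 9.5468*u^4 + 10.2254*u^3 + 7.4946*u^2 - 10.4441*u - 4.1757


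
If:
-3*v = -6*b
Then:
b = v/2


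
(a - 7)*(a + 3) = a^2 - 4*a - 21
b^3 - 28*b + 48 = (b - 4)*(b - 2)*(b + 6)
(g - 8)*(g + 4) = g^2 - 4*g - 32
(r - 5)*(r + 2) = r^2 - 3*r - 10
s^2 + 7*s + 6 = (s + 1)*(s + 6)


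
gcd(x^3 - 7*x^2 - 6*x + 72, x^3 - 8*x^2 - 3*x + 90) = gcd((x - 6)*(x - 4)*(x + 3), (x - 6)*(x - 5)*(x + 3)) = x^2 - 3*x - 18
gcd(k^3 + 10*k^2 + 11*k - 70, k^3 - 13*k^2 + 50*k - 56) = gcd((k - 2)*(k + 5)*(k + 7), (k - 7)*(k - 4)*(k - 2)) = k - 2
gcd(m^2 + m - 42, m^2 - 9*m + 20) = 1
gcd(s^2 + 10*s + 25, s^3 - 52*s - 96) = 1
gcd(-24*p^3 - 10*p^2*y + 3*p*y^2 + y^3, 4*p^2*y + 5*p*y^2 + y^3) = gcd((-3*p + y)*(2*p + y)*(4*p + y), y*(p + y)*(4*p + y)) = 4*p + y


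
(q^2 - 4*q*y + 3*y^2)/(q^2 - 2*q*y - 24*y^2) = (-q^2 + 4*q*y - 3*y^2)/(-q^2 + 2*q*y + 24*y^2)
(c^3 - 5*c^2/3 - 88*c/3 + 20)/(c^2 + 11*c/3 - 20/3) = (3*c^2 - 20*c + 12)/(3*c - 4)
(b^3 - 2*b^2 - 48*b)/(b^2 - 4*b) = (b^2 - 2*b - 48)/(b - 4)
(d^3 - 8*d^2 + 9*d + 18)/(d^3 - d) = (d^2 - 9*d + 18)/(d*(d - 1))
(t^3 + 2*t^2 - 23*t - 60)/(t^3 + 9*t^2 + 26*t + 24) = (t - 5)/(t + 2)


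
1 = 1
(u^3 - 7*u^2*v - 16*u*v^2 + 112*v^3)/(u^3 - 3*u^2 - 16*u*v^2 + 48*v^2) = (u - 7*v)/(u - 3)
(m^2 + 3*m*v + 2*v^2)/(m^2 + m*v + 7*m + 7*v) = (m + 2*v)/(m + 7)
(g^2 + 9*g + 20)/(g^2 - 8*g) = (g^2 + 9*g + 20)/(g*(g - 8))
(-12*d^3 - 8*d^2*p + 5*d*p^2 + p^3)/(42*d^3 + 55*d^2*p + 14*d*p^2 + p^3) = (-2*d + p)/(7*d + p)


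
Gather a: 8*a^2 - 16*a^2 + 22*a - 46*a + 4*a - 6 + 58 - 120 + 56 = -8*a^2 - 20*a - 12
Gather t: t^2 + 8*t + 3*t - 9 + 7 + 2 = t^2 + 11*t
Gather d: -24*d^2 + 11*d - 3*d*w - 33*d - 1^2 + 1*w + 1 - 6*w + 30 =-24*d^2 + d*(-3*w - 22) - 5*w + 30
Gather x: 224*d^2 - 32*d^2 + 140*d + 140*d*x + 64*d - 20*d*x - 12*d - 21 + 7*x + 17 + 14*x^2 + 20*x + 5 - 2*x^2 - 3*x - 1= 192*d^2 + 192*d + 12*x^2 + x*(120*d + 24)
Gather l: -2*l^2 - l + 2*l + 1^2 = -2*l^2 + l + 1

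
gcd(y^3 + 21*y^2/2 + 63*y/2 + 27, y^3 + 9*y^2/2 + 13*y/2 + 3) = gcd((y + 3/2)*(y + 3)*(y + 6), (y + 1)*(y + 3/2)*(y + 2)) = y + 3/2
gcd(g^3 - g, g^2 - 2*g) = g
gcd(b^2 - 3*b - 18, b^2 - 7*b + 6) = b - 6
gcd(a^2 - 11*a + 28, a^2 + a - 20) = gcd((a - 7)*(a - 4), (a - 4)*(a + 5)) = a - 4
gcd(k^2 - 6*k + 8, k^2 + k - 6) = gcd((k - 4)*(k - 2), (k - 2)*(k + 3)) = k - 2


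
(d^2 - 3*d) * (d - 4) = d^3 - 7*d^2 + 12*d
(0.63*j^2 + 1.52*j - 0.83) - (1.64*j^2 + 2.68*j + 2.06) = -1.01*j^2 - 1.16*j - 2.89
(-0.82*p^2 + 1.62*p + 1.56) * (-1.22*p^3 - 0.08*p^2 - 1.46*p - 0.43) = 1.0004*p^5 - 1.9108*p^4 - 0.8356*p^3 - 2.1374*p^2 - 2.9742*p - 0.6708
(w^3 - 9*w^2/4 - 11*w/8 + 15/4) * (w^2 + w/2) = w^5 - 7*w^4/4 - 5*w^3/2 + 49*w^2/16 + 15*w/8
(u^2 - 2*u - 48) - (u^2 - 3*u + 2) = u - 50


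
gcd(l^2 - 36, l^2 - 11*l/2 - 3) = l - 6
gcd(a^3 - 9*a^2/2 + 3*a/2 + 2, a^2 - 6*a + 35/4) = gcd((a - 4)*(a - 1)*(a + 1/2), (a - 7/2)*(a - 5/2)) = 1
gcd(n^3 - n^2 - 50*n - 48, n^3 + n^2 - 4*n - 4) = n + 1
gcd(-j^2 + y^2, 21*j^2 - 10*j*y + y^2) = 1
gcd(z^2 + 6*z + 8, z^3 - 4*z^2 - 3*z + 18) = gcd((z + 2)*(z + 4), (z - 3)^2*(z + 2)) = z + 2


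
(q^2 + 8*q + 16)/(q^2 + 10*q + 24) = (q + 4)/(q + 6)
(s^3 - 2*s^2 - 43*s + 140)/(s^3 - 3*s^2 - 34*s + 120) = (s + 7)/(s + 6)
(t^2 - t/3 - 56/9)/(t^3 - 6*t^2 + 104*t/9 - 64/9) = (3*t + 7)/(3*t^2 - 10*t + 8)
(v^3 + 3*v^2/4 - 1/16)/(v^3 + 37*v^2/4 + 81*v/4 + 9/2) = (16*v^3 + 12*v^2 - 1)/(4*(4*v^3 + 37*v^2 + 81*v + 18))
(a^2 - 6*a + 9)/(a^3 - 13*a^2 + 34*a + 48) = (a^2 - 6*a + 9)/(a^3 - 13*a^2 + 34*a + 48)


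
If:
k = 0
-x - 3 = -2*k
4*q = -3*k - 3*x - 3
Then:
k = 0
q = 3/2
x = -3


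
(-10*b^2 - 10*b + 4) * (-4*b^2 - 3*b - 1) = 40*b^4 + 70*b^3 + 24*b^2 - 2*b - 4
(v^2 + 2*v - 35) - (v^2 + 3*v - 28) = -v - 7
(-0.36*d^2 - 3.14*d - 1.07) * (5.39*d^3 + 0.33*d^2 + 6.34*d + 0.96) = -1.9404*d^5 - 17.0434*d^4 - 9.0859*d^3 - 20.6063*d^2 - 9.7982*d - 1.0272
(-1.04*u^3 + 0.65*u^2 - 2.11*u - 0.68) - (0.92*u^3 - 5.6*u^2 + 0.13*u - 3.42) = -1.96*u^3 + 6.25*u^2 - 2.24*u + 2.74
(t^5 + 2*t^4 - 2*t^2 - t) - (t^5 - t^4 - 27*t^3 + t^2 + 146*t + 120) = 3*t^4 + 27*t^3 - 3*t^2 - 147*t - 120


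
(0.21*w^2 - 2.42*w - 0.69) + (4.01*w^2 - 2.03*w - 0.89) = 4.22*w^2 - 4.45*w - 1.58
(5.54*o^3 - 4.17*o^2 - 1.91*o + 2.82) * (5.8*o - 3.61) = 32.132*o^4 - 44.1854*o^3 + 3.9757*o^2 + 23.2511*o - 10.1802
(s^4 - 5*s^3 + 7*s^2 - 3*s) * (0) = 0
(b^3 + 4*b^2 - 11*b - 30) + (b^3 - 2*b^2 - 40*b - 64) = 2*b^3 + 2*b^2 - 51*b - 94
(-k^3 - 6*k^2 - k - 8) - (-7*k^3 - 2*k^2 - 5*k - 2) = 6*k^3 - 4*k^2 + 4*k - 6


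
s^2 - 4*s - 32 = (s - 8)*(s + 4)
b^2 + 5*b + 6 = (b + 2)*(b + 3)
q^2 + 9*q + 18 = (q + 3)*(q + 6)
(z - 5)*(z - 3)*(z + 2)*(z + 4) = z^4 - 2*z^3 - 25*z^2 + 26*z + 120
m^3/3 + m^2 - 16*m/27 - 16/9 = (m/3 + 1)*(m - 4/3)*(m + 4/3)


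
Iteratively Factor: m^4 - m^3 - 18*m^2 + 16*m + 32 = (m + 4)*(m^3 - 5*m^2 + 2*m + 8) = (m + 1)*(m + 4)*(m^2 - 6*m + 8) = (m - 2)*(m + 1)*(m + 4)*(m - 4)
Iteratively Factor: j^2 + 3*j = (j + 3)*(j)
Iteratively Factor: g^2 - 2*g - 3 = (g - 3)*(g + 1)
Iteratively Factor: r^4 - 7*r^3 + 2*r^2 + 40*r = (r - 4)*(r^3 - 3*r^2 - 10*r) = r*(r - 4)*(r^2 - 3*r - 10) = r*(r - 4)*(r + 2)*(r - 5)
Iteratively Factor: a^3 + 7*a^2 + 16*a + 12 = (a + 2)*(a^2 + 5*a + 6) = (a + 2)*(a + 3)*(a + 2)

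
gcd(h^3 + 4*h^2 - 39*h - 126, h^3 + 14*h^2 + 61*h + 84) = h^2 + 10*h + 21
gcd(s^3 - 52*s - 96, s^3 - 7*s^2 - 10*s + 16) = s^2 - 6*s - 16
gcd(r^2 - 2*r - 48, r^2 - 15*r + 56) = r - 8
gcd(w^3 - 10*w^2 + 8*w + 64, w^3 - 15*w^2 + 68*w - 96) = w^2 - 12*w + 32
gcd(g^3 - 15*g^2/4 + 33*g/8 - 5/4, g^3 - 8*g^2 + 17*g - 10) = g - 2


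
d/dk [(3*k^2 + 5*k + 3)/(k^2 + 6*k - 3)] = (13*k^2 - 24*k - 33)/(k^4 + 12*k^3 + 30*k^2 - 36*k + 9)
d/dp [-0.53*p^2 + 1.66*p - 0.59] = 1.66 - 1.06*p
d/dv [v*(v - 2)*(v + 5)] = 3*v^2 + 6*v - 10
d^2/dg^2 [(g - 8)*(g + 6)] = 2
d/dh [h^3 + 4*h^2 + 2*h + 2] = 3*h^2 + 8*h + 2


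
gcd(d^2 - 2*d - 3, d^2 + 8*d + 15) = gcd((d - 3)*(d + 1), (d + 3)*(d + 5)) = 1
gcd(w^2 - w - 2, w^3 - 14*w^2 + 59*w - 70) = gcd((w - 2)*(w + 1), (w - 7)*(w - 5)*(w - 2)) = w - 2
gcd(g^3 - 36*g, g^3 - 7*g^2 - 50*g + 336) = g - 6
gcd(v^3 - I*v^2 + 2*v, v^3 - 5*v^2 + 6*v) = v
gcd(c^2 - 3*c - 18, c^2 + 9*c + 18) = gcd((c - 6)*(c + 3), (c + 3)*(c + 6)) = c + 3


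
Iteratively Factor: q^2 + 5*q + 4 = (q + 1)*(q + 4)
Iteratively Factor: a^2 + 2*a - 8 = (a + 4)*(a - 2)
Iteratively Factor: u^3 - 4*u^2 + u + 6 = (u - 3)*(u^2 - u - 2) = (u - 3)*(u - 2)*(u + 1)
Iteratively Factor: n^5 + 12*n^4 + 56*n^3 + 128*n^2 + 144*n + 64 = (n + 2)*(n^4 + 10*n^3 + 36*n^2 + 56*n + 32) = (n + 2)^2*(n^3 + 8*n^2 + 20*n + 16) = (n + 2)^3*(n^2 + 6*n + 8) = (n + 2)^4*(n + 4)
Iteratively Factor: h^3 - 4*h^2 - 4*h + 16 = (h + 2)*(h^2 - 6*h + 8) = (h - 4)*(h + 2)*(h - 2)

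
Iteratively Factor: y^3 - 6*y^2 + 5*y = (y - 5)*(y^2 - y) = y*(y - 5)*(y - 1)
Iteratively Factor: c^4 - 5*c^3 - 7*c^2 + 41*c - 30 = (c + 3)*(c^3 - 8*c^2 + 17*c - 10) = (c - 2)*(c + 3)*(c^2 - 6*c + 5) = (c - 5)*(c - 2)*(c + 3)*(c - 1)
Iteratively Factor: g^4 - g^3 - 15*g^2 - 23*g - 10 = (g + 2)*(g^3 - 3*g^2 - 9*g - 5) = (g + 1)*(g + 2)*(g^2 - 4*g - 5) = (g - 5)*(g + 1)*(g + 2)*(g + 1)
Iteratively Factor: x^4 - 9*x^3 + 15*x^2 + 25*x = (x - 5)*(x^3 - 4*x^2 - 5*x) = (x - 5)*(x + 1)*(x^2 - 5*x) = x*(x - 5)*(x + 1)*(x - 5)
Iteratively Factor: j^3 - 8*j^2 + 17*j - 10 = (j - 5)*(j^2 - 3*j + 2) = (j - 5)*(j - 1)*(j - 2)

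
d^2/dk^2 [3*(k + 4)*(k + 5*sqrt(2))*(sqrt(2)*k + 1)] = 18*sqrt(2)*k + 24*sqrt(2) + 66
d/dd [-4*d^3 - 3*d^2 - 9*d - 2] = -12*d^2 - 6*d - 9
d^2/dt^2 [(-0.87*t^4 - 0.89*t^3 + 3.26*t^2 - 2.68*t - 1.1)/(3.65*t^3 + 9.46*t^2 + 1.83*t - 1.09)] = (-2.8421709430404e-14*t^8 + 4.23126600000001*t^6 - 289.692636*t^5 - 867.88047*t^4 - 979.426562*t^3 - 562.738902000001*t^2 - 312.667746*t - 32.99784)/(48.627125*t^9 + 378.09255*t^8 + 1053.073545*t^7 + 1182.154381*t^6 + 302.159679*t^5 - 241.27968*t^4 - 94.08099*t^3 + 22.767375*t^2 + 6.522669*t - 1.295029)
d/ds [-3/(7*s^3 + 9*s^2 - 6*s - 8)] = 9*(7*s^2 + 6*s - 2)/(7*s^3 + 9*s^2 - 6*s - 8)^2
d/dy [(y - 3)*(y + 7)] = 2*y + 4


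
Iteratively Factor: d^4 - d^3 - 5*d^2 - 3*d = (d - 3)*(d^3 + 2*d^2 + d) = (d - 3)*(d + 1)*(d^2 + d) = (d - 3)*(d + 1)^2*(d)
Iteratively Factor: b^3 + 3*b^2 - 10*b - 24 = (b - 3)*(b^2 + 6*b + 8) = (b - 3)*(b + 2)*(b + 4)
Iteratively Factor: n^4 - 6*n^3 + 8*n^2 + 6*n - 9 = (n + 1)*(n^3 - 7*n^2 + 15*n - 9) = (n - 3)*(n + 1)*(n^2 - 4*n + 3) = (n - 3)^2*(n + 1)*(n - 1)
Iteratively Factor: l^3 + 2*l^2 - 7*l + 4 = (l + 4)*(l^2 - 2*l + 1) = (l - 1)*(l + 4)*(l - 1)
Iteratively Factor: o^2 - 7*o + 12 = (o - 3)*(o - 4)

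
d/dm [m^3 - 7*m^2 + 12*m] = 3*m^2 - 14*m + 12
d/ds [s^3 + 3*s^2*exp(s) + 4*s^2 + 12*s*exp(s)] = 3*s^2*exp(s) + 3*s^2 + 18*s*exp(s) + 8*s + 12*exp(s)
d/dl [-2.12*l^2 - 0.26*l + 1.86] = -4.24*l - 0.26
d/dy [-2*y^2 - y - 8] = -4*y - 1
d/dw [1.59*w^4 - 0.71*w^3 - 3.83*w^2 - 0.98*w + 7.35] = 6.36*w^3 - 2.13*w^2 - 7.66*w - 0.98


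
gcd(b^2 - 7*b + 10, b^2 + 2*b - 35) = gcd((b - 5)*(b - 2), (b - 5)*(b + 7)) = b - 5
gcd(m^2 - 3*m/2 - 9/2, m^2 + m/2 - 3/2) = m + 3/2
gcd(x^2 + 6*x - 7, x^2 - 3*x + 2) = x - 1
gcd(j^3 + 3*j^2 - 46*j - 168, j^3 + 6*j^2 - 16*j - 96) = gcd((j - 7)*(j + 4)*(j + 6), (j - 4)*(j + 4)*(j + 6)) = j^2 + 10*j + 24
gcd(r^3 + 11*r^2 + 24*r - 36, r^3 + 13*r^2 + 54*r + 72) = r + 6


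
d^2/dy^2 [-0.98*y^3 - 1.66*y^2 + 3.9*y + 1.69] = -5.88*y - 3.32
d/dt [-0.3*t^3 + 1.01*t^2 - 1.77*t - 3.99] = -0.9*t^2 + 2.02*t - 1.77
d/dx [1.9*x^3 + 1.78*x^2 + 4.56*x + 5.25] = 5.7*x^2 + 3.56*x + 4.56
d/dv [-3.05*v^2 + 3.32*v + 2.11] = 3.32 - 6.1*v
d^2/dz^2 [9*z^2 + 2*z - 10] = 18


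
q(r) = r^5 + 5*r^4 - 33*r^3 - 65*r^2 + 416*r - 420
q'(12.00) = 122840.00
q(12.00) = 290700.00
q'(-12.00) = 56840.00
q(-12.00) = -102900.00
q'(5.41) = 4265.07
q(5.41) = 3620.33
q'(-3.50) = -448.94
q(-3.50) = -1032.28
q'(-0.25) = 442.02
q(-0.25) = -527.53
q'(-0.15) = 433.21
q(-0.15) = -483.75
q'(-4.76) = -798.47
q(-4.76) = -190.64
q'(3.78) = 611.04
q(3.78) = 233.91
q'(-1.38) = 372.44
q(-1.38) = -1018.01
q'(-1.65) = 308.19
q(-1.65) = -1110.29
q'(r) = 5*r^4 + 20*r^3 - 99*r^2 - 130*r + 416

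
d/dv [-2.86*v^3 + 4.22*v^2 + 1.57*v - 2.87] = -8.58*v^2 + 8.44*v + 1.57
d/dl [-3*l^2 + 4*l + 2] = 4 - 6*l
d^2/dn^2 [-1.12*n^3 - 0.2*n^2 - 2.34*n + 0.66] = -6.72*n - 0.4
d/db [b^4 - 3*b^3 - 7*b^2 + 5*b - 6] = 4*b^3 - 9*b^2 - 14*b + 5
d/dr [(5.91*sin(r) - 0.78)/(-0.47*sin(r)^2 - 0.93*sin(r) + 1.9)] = (2.7777*sin(r)^2 - 0.7332*sin(r) + 10.5036)*cos(r)/(0.2209*sin(r)^4 + 0.8742*sin(r)^3 - 0.9211*sin(r)^2 - 3.534*sin(r) + 3.61)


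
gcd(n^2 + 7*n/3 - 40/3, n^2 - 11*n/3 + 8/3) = n - 8/3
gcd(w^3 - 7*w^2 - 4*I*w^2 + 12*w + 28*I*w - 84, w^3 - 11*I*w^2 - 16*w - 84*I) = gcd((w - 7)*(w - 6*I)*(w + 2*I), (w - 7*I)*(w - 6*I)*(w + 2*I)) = w^2 - 4*I*w + 12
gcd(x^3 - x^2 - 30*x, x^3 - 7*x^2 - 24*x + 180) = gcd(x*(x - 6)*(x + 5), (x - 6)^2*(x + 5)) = x^2 - x - 30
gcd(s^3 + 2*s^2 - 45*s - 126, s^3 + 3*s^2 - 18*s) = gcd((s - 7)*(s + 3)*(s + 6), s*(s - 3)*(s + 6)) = s + 6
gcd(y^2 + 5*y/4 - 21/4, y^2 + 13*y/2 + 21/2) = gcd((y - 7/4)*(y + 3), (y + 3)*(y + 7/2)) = y + 3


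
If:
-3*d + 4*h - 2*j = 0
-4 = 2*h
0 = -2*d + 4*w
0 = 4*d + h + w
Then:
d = 4/9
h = -2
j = -14/3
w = 2/9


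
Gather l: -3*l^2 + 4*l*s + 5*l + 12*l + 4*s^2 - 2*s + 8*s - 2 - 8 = -3*l^2 + l*(4*s + 17) + 4*s^2 + 6*s - 10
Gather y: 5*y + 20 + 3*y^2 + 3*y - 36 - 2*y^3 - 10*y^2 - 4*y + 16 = -2*y^3 - 7*y^2 + 4*y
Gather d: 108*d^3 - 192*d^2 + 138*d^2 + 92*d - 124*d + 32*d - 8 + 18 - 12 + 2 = 108*d^3 - 54*d^2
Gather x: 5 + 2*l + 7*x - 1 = 2*l + 7*x + 4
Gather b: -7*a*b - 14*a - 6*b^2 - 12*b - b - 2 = -14*a - 6*b^2 + b*(-7*a - 13) - 2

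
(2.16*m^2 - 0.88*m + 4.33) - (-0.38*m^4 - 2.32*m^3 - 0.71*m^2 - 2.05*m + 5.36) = 0.38*m^4 + 2.32*m^3 + 2.87*m^2 + 1.17*m - 1.03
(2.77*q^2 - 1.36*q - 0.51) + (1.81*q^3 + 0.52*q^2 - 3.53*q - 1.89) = 1.81*q^3 + 3.29*q^2 - 4.89*q - 2.4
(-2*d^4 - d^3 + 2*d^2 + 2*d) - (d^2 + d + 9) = -2*d^4 - d^3 + d^2 + d - 9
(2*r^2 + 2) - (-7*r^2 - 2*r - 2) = 9*r^2 + 2*r + 4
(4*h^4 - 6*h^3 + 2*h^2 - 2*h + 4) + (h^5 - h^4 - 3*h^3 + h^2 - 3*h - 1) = h^5 + 3*h^4 - 9*h^3 + 3*h^2 - 5*h + 3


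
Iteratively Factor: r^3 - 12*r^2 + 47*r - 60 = (r - 3)*(r^2 - 9*r + 20) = (r - 4)*(r - 3)*(r - 5)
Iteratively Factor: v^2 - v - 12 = (v - 4)*(v + 3)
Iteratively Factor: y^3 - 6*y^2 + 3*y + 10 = (y + 1)*(y^2 - 7*y + 10) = (y - 5)*(y + 1)*(y - 2)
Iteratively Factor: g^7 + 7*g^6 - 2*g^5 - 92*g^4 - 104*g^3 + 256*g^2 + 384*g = (g + 2)*(g^6 + 5*g^5 - 12*g^4 - 68*g^3 + 32*g^2 + 192*g) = (g - 2)*(g + 2)*(g^5 + 7*g^4 + 2*g^3 - 64*g^2 - 96*g) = (g - 2)*(g + 2)*(g + 4)*(g^4 + 3*g^3 - 10*g^2 - 24*g) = g*(g - 2)*(g + 2)*(g + 4)*(g^3 + 3*g^2 - 10*g - 24) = g*(g - 3)*(g - 2)*(g + 2)*(g + 4)*(g^2 + 6*g + 8) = g*(g - 3)*(g - 2)*(g + 2)*(g + 4)^2*(g + 2)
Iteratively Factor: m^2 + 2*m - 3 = (m + 3)*(m - 1)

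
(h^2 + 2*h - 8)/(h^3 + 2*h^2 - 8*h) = 1/h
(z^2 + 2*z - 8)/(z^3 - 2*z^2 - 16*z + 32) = 1/(z - 4)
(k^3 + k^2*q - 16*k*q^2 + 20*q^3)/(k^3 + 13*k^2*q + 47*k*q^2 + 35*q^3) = (k^2 - 4*k*q + 4*q^2)/(k^2 + 8*k*q + 7*q^2)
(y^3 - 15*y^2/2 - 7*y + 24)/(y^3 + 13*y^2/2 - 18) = (y - 8)/(y + 6)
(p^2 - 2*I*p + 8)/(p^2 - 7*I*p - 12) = (p + 2*I)/(p - 3*I)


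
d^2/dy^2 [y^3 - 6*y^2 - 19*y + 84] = 6*y - 12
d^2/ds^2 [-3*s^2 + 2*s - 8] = -6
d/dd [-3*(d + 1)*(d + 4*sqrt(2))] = -6*d - 12*sqrt(2) - 3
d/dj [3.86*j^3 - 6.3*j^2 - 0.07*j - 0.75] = 11.58*j^2 - 12.6*j - 0.07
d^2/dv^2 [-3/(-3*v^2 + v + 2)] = 6*(9*v^2 - 3*v - (6*v - 1)^2 - 6)/(-3*v^2 + v + 2)^3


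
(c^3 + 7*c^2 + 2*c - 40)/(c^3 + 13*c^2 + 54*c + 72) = (c^2 + 3*c - 10)/(c^2 + 9*c + 18)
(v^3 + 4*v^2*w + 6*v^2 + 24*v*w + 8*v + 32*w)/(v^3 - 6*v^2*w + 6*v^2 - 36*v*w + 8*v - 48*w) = (v + 4*w)/(v - 6*w)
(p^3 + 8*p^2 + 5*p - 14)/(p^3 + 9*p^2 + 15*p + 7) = (p^2 + p - 2)/(p^2 + 2*p + 1)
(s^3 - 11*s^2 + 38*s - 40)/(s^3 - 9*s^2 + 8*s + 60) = (s^2 - 6*s + 8)/(s^2 - 4*s - 12)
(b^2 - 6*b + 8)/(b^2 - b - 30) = (-b^2 + 6*b - 8)/(-b^2 + b + 30)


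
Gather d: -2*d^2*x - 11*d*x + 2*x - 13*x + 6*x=-2*d^2*x - 11*d*x - 5*x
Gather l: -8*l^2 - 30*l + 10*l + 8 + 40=-8*l^2 - 20*l + 48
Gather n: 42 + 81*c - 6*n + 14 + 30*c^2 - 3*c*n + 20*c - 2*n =30*c^2 + 101*c + n*(-3*c - 8) + 56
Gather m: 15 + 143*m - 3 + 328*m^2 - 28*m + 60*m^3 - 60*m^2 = 60*m^3 + 268*m^2 + 115*m + 12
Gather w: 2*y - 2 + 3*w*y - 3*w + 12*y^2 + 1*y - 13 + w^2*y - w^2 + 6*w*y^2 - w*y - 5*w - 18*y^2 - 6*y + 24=w^2*(y - 1) + w*(6*y^2 + 2*y - 8) - 6*y^2 - 3*y + 9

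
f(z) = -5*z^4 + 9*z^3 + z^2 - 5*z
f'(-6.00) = 5275.00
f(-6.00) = -8358.00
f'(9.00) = -12380.00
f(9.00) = -26208.00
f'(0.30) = -2.51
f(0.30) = -1.21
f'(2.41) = -123.31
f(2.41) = -48.93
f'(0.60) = 1.60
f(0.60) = -1.34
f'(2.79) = -223.60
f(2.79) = -113.67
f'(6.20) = -3721.28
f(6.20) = -5235.78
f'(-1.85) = 210.34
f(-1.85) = -102.88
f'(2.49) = -141.38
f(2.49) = -59.51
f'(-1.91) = 229.04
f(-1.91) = -116.06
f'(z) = -20*z^3 + 27*z^2 + 2*z - 5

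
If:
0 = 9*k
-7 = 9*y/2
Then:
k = 0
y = -14/9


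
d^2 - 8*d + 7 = (d - 7)*(d - 1)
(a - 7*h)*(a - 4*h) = a^2 - 11*a*h + 28*h^2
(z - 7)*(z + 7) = z^2 - 49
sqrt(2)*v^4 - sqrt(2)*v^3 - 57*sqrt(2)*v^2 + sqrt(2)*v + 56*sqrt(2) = (v - 8)*(v - 1)*(v + 7)*(sqrt(2)*v + sqrt(2))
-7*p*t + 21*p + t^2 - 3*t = (-7*p + t)*(t - 3)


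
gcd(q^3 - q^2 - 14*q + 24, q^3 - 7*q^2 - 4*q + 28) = q - 2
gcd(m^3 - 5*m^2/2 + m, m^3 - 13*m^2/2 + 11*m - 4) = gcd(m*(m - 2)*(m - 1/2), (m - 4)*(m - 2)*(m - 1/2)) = m^2 - 5*m/2 + 1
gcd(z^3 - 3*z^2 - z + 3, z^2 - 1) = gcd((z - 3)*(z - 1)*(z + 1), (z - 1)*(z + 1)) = z^2 - 1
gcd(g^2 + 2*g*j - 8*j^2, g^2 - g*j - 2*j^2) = g - 2*j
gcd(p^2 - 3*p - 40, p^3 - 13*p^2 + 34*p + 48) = p - 8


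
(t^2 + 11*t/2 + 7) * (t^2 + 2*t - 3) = t^4 + 15*t^3/2 + 15*t^2 - 5*t/2 - 21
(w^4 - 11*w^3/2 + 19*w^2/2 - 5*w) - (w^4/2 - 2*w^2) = w^4/2 - 11*w^3/2 + 23*w^2/2 - 5*w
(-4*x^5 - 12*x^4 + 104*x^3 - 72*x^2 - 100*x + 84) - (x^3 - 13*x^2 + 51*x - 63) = -4*x^5 - 12*x^4 + 103*x^3 - 59*x^2 - 151*x + 147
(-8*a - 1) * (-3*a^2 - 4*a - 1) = 24*a^3 + 35*a^2 + 12*a + 1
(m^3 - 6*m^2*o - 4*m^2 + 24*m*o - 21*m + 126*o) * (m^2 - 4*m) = m^5 - 6*m^4*o - 8*m^4 + 48*m^3*o - 5*m^3 + 30*m^2*o + 84*m^2 - 504*m*o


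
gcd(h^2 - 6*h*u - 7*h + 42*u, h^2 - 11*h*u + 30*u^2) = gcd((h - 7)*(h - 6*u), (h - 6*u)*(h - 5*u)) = -h + 6*u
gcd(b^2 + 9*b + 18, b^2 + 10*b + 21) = b + 3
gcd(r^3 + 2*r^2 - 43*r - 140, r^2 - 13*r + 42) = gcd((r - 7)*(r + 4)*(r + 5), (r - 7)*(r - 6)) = r - 7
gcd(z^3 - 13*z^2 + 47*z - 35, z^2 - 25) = z - 5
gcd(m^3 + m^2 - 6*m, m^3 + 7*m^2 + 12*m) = m^2 + 3*m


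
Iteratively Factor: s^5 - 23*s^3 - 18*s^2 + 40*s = (s - 1)*(s^4 + s^3 - 22*s^2 - 40*s) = (s - 5)*(s - 1)*(s^3 + 6*s^2 + 8*s) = (s - 5)*(s - 1)*(s + 4)*(s^2 + 2*s) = (s - 5)*(s - 1)*(s + 2)*(s + 4)*(s)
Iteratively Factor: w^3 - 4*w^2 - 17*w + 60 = (w + 4)*(w^2 - 8*w + 15) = (w - 5)*(w + 4)*(w - 3)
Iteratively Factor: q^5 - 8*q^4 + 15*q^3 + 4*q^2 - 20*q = (q - 2)*(q^4 - 6*q^3 + 3*q^2 + 10*q) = (q - 2)^2*(q^3 - 4*q^2 - 5*q) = (q - 2)^2*(q + 1)*(q^2 - 5*q) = q*(q - 2)^2*(q + 1)*(q - 5)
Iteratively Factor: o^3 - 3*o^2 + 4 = (o - 2)*(o^2 - o - 2) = (o - 2)^2*(o + 1)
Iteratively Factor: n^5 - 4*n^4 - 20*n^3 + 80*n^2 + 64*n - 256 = (n - 4)*(n^4 - 20*n^2 + 64) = (n - 4)^2*(n^3 + 4*n^2 - 4*n - 16) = (n - 4)^2*(n - 2)*(n^2 + 6*n + 8) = (n - 4)^2*(n - 2)*(n + 4)*(n + 2)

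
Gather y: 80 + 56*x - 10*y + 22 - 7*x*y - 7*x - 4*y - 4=49*x + y*(-7*x - 14) + 98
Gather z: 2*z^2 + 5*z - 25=2*z^2 + 5*z - 25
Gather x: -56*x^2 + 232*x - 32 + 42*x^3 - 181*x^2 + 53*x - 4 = 42*x^3 - 237*x^2 + 285*x - 36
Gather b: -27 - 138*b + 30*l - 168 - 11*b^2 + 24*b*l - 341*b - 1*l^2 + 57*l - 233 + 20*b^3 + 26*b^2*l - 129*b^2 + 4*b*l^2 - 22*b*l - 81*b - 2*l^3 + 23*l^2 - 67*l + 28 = 20*b^3 + b^2*(26*l - 140) + b*(4*l^2 + 2*l - 560) - 2*l^3 + 22*l^2 + 20*l - 400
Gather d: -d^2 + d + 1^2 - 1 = -d^2 + d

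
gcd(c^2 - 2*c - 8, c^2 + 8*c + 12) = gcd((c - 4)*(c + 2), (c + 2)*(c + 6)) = c + 2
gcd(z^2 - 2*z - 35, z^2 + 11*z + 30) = z + 5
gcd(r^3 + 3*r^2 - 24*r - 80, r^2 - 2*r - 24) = r + 4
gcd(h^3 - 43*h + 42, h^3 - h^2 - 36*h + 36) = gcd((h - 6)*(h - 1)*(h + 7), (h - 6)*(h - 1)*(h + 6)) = h^2 - 7*h + 6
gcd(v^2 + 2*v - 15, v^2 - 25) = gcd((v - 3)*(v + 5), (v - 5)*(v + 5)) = v + 5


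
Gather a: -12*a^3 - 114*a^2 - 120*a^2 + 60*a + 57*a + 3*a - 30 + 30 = -12*a^3 - 234*a^2 + 120*a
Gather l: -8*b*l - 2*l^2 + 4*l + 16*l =-2*l^2 + l*(20 - 8*b)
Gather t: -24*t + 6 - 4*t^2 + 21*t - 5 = -4*t^2 - 3*t + 1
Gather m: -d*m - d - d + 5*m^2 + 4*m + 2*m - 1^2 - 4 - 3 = -2*d + 5*m^2 + m*(6 - d) - 8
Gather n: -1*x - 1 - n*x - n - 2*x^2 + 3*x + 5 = n*(-x - 1) - 2*x^2 + 2*x + 4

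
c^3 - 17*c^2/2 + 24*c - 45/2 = (c - 3)^2*(c - 5/2)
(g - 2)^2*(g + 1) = g^3 - 3*g^2 + 4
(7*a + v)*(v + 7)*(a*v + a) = 7*a^2*v^2 + 56*a^2*v + 49*a^2 + a*v^3 + 8*a*v^2 + 7*a*v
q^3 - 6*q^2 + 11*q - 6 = (q - 3)*(q - 2)*(q - 1)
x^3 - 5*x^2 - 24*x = x*(x - 8)*(x + 3)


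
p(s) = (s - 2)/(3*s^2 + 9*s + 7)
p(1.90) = -0.00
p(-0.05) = -0.31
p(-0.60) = -0.97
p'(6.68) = -0.00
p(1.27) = -0.03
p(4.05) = 0.02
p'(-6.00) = -0.04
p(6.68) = 0.02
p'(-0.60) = 2.33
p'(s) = (-6*s - 9)*(s - 2)/(3*s^2 + 9*s + 7)^2 + 1/(3*s^2 + 9*s + 7) = (-3*s^2 + 12*s + 25)/(9*s^4 + 54*s^3 + 123*s^2 + 126*s + 49)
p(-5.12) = -0.18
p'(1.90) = 0.03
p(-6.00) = -0.13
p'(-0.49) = 1.68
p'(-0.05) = 0.57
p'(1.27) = 0.07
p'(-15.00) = 0.00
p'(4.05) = 0.00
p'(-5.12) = -0.07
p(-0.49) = -0.75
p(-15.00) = -0.03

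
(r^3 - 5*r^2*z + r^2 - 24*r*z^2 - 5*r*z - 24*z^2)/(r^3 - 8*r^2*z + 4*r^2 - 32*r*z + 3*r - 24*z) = (r + 3*z)/(r + 3)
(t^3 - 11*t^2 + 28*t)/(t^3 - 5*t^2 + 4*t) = (t - 7)/(t - 1)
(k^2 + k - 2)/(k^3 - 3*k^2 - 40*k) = (-k^2 - k + 2)/(k*(-k^2 + 3*k + 40))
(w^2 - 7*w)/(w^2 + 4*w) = (w - 7)/(w + 4)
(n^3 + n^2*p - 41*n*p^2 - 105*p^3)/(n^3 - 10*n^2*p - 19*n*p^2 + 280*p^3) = (-n - 3*p)/(-n + 8*p)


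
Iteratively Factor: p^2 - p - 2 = (p - 2)*(p + 1)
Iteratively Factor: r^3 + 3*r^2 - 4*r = (r - 1)*(r^2 + 4*r) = r*(r - 1)*(r + 4)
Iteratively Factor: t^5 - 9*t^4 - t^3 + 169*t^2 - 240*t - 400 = (t - 4)*(t^4 - 5*t^3 - 21*t^2 + 85*t + 100) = (t - 4)*(t + 4)*(t^3 - 9*t^2 + 15*t + 25) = (t - 5)*(t - 4)*(t + 4)*(t^2 - 4*t - 5) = (t - 5)^2*(t - 4)*(t + 4)*(t + 1)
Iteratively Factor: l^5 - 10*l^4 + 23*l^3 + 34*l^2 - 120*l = (l - 3)*(l^4 - 7*l^3 + 2*l^2 + 40*l) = l*(l - 3)*(l^3 - 7*l^2 + 2*l + 40) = l*(l - 5)*(l - 3)*(l^2 - 2*l - 8) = l*(l - 5)*(l - 3)*(l + 2)*(l - 4)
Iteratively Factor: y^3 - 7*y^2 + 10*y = (y)*(y^2 - 7*y + 10) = y*(y - 5)*(y - 2)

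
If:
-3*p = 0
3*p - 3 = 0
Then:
No Solution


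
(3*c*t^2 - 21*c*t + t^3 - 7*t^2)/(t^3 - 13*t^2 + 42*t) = (3*c + t)/(t - 6)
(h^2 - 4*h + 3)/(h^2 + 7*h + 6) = (h^2 - 4*h + 3)/(h^2 + 7*h + 6)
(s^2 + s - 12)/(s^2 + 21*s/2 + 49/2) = 2*(s^2 + s - 12)/(2*s^2 + 21*s + 49)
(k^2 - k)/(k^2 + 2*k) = (k - 1)/(k + 2)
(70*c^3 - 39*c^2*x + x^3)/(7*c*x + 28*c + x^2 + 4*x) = (10*c^2 - 7*c*x + x^2)/(x + 4)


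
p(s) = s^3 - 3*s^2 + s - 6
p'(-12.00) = 505.00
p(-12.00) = -2178.00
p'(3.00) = 10.00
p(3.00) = -3.00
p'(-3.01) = 46.24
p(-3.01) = -63.46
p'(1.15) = -1.93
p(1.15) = -7.30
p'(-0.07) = 1.43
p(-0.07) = -6.09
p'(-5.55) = 126.71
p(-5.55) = -274.91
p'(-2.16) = 27.96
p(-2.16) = -32.23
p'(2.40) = 3.88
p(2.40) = -7.06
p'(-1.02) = 10.24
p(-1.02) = -11.20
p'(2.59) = 5.58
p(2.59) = -6.16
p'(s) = 3*s^2 - 6*s + 1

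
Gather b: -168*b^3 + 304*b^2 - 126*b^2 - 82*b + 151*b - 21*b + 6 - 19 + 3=-168*b^3 + 178*b^2 + 48*b - 10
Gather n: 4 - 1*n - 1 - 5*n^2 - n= -5*n^2 - 2*n + 3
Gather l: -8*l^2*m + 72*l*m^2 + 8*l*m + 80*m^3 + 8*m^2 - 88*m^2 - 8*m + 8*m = -8*l^2*m + l*(72*m^2 + 8*m) + 80*m^3 - 80*m^2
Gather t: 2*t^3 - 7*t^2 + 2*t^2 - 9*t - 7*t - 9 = 2*t^3 - 5*t^2 - 16*t - 9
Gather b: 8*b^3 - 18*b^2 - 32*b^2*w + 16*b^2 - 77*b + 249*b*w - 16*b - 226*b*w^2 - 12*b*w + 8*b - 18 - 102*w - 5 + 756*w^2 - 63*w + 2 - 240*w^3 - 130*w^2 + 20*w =8*b^3 + b^2*(-32*w - 2) + b*(-226*w^2 + 237*w - 85) - 240*w^3 + 626*w^2 - 145*w - 21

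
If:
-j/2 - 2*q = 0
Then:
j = -4*q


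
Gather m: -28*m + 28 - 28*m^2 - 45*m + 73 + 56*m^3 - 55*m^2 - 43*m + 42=56*m^3 - 83*m^2 - 116*m + 143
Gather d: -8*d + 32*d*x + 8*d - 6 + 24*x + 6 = 32*d*x + 24*x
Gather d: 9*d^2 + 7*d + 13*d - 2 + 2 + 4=9*d^2 + 20*d + 4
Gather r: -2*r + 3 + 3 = 6 - 2*r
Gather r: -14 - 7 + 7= -14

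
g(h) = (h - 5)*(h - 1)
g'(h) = 2*h - 6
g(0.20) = 3.84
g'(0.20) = -5.60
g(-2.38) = 24.94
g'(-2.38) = -10.76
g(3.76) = -3.42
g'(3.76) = 1.52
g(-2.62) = 27.58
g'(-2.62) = -11.24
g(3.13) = -3.98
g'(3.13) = 0.26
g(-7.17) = 99.43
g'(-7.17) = -20.34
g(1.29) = -1.08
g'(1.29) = -3.42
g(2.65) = -3.88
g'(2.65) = -0.70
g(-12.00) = 221.00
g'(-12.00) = -30.00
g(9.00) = 32.00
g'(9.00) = 12.00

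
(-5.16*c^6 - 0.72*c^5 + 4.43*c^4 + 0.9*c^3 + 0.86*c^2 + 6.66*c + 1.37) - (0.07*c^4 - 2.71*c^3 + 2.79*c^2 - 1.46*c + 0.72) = -5.16*c^6 - 0.72*c^5 + 4.36*c^4 + 3.61*c^3 - 1.93*c^2 + 8.12*c + 0.65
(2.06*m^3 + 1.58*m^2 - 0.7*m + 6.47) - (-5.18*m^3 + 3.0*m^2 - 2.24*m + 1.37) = 7.24*m^3 - 1.42*m^2 + 1.54*m + 5.1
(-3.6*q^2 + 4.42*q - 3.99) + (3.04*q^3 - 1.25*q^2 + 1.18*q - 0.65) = 3.04*q^3 - 4.85*q^2 + 5.6*q - 4.64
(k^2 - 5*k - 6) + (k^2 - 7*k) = 2*k^2 - 12*k - 6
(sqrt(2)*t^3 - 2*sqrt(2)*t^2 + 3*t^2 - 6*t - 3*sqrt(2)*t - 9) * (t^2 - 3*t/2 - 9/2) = sqrt(2)*t^5 - 7*sqrt(2)*t^4/2 + 3*t^4 - 21*t^3/2 - 9*sqrt(2)*t^3/2 - 27*t^2/2 + 27*sqrt(2)*t^2/2 + 27*sqrt(2)*t/2 + 81*t/2 + 81/2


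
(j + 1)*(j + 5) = j^2 + 6*j + 5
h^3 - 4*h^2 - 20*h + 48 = (h - 6)*(h - 2)*(h + 4)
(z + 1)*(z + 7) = z^2 + 8*z + 7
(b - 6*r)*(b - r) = b^2 - 7*b*r + 6*r^2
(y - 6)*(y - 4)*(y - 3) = y^3 - 13*y^2 + 54*y - 72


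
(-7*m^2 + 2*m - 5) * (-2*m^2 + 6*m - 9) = 14*m^4 - 46*m^3 + 85*m^2 - 48*m + 45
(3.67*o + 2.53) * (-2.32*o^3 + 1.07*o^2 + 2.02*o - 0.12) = -8.5144*o^4 - 1.9427*o^3 + 10.1205*o^2 + 4.6702*o - 0.3036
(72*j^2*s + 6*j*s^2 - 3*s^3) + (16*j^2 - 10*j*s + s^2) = 72*j^2*s + 16*j^2 + 6*j*s^2 - 10*j*s - 3*s^3 + s^2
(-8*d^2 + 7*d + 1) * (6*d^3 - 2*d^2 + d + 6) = -48*d^5 + 58*d^4 - 16*d^3 - 43*d^2 + 43*d + 6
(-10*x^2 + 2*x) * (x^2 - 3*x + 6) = -10*x^4 + 32*x^3 - 66*x^2 + 12*x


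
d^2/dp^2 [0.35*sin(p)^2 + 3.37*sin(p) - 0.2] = -3.37*sin(p) + 0.7*cos(2*p)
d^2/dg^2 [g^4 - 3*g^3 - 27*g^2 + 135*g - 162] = 12*g^2 - 18*g - 54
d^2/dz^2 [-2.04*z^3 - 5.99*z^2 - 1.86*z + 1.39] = -12.24*z - 11.98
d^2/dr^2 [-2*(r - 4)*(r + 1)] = -4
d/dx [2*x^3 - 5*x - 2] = 6*x^2 - 5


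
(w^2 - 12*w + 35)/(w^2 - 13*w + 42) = (w - 5)/(w - 6)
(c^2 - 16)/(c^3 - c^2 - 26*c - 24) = (c - 4)/(c^2 - 5*c - 6)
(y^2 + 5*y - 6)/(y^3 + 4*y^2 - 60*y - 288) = (y - 1)/(y^2 - 2*y - 48)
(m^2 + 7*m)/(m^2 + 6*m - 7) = m/(m - 1)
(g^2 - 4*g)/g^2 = (g - 4)/g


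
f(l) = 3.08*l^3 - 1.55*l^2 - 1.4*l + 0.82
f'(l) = 9.24*l^2 - 3.1*l - 1.4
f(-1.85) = -21.40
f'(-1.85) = 35.96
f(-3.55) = -151.54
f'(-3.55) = 126.05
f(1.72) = 9.50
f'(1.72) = 20.60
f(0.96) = 0.77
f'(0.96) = 4.14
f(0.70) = 0.14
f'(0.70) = 0.96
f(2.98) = 64.39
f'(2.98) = 71.42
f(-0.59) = 0.47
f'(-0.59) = 3.65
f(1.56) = 6.56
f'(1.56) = 16.25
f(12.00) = 5083.06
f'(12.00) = 1291.96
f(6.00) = 601.90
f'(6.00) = 312.64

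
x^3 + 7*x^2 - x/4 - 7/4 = (x - 1/2)*(x + 1/2)*(x + 7)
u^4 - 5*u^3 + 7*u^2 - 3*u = u*(u - 3)*(u - 1)^2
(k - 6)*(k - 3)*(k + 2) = k^3 - 7*k^2 + 36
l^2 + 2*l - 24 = (l - 4)*(l + 6)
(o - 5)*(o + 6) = o^2 + o - 30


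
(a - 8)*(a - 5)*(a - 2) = a^3 - 15*a^2 + 66*a - 80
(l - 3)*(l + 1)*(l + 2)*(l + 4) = l^4 + 4*l^3 - 7*l^2 - 34*l - 24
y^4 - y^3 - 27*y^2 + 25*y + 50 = (y - 5)*(y - 2)*(y + 1)*(y + 5)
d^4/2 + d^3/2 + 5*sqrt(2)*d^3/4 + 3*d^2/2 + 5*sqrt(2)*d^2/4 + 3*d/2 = d*(d/2 + 1/2)*(d + sqrt(2))*(d + 3*sqrt(2)/2)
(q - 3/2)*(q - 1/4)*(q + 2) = q^3 + q^2/4 - 25*q/8 + 3/4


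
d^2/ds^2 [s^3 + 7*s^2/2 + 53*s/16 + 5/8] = 6*s + 7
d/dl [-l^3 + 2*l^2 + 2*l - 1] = -3*l^2 + 4*l + 2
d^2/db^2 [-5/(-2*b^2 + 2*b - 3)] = 20*(-2*b^2 + 2*b + 2*(2*b - 1)^2 - 3)/(2*b^2 - 2*b + 3)^3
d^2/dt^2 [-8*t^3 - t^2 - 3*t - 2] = -48*t - 2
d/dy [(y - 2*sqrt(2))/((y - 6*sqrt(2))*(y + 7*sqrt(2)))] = (-y^2 + 4*sqrt(2)*y - 80)/(y^4 + 2*sqrt(2)*y^3 - 166*y^2 - 168*sqrt(2)*y + 7056)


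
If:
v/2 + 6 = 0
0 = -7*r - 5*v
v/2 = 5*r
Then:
No Solution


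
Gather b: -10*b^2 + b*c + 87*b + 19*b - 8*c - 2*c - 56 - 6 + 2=-10*b^2 + b*(c + 106) - 10*c - 60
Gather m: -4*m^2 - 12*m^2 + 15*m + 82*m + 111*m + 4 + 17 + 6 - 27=-16*m^2 + 208*m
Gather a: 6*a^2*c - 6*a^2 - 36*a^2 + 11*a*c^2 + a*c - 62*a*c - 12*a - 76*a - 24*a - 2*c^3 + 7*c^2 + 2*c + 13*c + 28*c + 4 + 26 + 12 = a^2*(6*c - 42) + a*(11*c^2 - 61*c - 112) - 2*c^3 + 7*c^2 + 43*c + 42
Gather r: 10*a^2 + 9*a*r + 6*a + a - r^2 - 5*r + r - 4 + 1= 10*a^2 + 7*a - r^2 + r*(9*a - 4) - 3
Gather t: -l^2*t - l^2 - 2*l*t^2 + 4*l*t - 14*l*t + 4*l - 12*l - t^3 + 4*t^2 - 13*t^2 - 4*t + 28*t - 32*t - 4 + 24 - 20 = -l^2 - 8*l - t^3 + t^2*(-2*l - 9) + t*(-l^2 - 10*l - 8)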